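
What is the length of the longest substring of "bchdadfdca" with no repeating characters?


Input: "bchdadfdca"
Sliding window (track last position of each char):
  Position 0 ('b'): window [0,0] length 1 -- new best
  Position 1 ('c'): window [0,1] length 2 -- new best
  Position 2 ('h'): window [0,2] length 3 -- new best
  Position 3 ('d'): window [0,3] length 4 -- new best
  Position 4 ('a'): window [0,4] length 5 -- new best
  Position 5 ('d'): repeat (last at 3), move window start to 4
  Position 5 ('d'): window [4,5] length 2
  Position 6 ('f'): window [4,6] length 3
  Position 7 ('d'): repeat (last at 5), move window start to 6
  Position 7 ('d'): window [6,7] length 2
  Position 8 ('c'): window [6,8] length 3
  Position 9 ('a'): window [6,9] length 4
Longest substring with no repeats: "bchda" with length 5

5


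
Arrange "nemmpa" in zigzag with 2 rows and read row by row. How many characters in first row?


Zigzag "nemmpa" into 2 rows:
Placing characters:
  'n' => row 0
  'e' => row 1
  'm' => row 0
  'm' => row 1
  'p' => row 0
  'a' => row 1
Rows:
  Row 0: "nmp"
  Row 1: "ema"
First row length: 3

3


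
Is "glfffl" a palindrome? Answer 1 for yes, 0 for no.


Input: glfffl
Reversed: lffflg
  Compare pos 0 ('g') with pos 5 ('l'): MISMATCH
  Compare pos 1 ('l') with pos 4 ('f'): MISMATCH
  Compare pos 2 ('f') with pos 3 ('f'): match
Result: not a palindrome

0


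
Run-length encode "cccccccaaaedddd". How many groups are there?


Input: cccccccaaaedddd
Scanning for consecutive runs:
  Group 1: 'c' x 7 (positions 0-6)
  Group 2: 'a' x 3 (positions 7-9)
  Group 3: 'e' x 1 (positions 10-10)
  Group 4: 'd' x 4 (positions 11-14)
Total groups: 4

4


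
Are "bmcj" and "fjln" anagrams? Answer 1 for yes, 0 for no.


Strings: "bmcj", "fjln"
Sorted first:  bcjm
Sorted second: fjln
Differ at position 0: 'b' vs 'f' => not anagrams

0


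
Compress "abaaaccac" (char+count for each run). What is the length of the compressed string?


Input: abaaaccac
Runs:
  'a' x 1 => "a1"
  'b' x 1 => "b1"
  'a' x 3 => "a3"
  'c' x 2 => "c2"
  'a' x 1 => "a1"
  'c' x 1 => "c1"
Compressed: "a1b1a3c2a1c1"
Compressed length: 12

12


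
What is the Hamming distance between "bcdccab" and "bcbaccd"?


Comparing "bcdccab" and "bcbaccd" position by position:
  Position 0: 'b' vs 'b' => same
  Position 1: 'c' vs 'c' => same
  Position 2: 'd' vs 'b' => differ
  Position 3: 'c' vs 'a' => differ
  Position 4: 'c' vs 'c' => same
  Position 5: 'a' vs 'c' => differ
  Position 6: 'b' vs 'd' => differ
Total differences (Hamming distance): 4

4


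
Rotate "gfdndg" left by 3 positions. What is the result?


Input: "gfdndg", rotate left by 3
First 3 characters: "gfd"
Remaining characters: "ndg"
Concatenate remaining + first: "ndg" + "gfd" = "ndggfd"

ndggfd


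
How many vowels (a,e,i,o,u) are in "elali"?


Input: elali
Checking each character:
  'e' at position 0: vowel (running total: 1)
  'l' at position 1: consonant
  'a' at position 2: vowel (running total: 2)
  'l' at position 3: consonant
  'i' at position 4: vowel (running total: 3)
Total vowels: 3

3


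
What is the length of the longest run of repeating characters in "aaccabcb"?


Input: "aaccabcb"
Scanning for longest run:
  Position 1 ('a'): continues run of 'a', length=2
  Position 2 ('c'): new char, reset run to 1
  Position 3 ('c'): continues run of 'c', length=2
  Position 4 ('a'): new char, reset run to 1
  Position 5 ('b'): new char, reset run to 1
  Position 6 ('c'): new char, reset run to 1
  Position 7 ('b'): new char, reset run to 1
Longest run: 'a' with length 2

2


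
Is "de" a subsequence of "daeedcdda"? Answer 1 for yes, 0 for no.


Check if "de" is a subsequence of "daeedcdda"
Greedy scan:
  Position 0 ('d'): matches sub[0] = 'd'
  Position 1 ('a'): no match needed
  Position 2 ('e'): matches sub[1] = 'e'
  Position 3 ('e'): no match needed
  Position 4 ('d'): no match needed
  Position 5 ('c'): no match needed
  Position 6 ('d'): no match needed
  Position 7 ('d'): no match needed
  Position 8 ('a'): no match needed
All 2 characters matched => is a subsequence

1


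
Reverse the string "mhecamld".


Input: mhecamld
Reading characters right to left:
  Position 7: 'd'
  Position 6: 'l'
  Position 5: 'm'
  Position 4: 'a'
  Position 3: 'c'
  Position 2: 'e'
  Position 1: 'h'
  Position 0: 'm'
Reversed: dlmacehm

dlmacehm


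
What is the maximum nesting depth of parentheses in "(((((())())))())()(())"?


Input: "(((((())())))())()(())"
Tracking depth:
  Position 0 '(': depth becomes 1
  Position 1 '(': depth becomes 2
  Position 2 '(': depth becomes 3
  Position 3 '(': depth becomes 4
  Position 4 '(': depth becomes 5
  Position 5 '(': depth becomes 6
  Position 6 ')': depth becomes 5
  Position 7 ')': depth becomes 4
  Position 8 '(': depth becomes 5
  Position 9 ')': depth becomes 4
  Position 10 ')': depth becomes 3
  Position 11 ')': depth becomes 2
  Position 12 ')': depth becomes 1
  Position 13 '(': depth becomes 2
  Position 14 ')': depth becomes 1
  Position 15 ')': depth becomes 0
  Position 16 '(': depth becomes 1
  Position 17 ')': depth becomes 0
  Position 18 '(': depth becomes 1
  Position 19 '(': depth becomes 2
  Position 20 ')': depth becomes 1
  Position 21 ')': depth becomes 0
Maximum depth reached: 6

6


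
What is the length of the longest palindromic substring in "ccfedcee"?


Input: "ccfedcee"
Checking substrings for palindromes:
  [0:2] "cc" (len 2) => palindrome
  [6:8] "ee" (len 2) => palindrome
Longest palindromic substring: "cc" with length 2

2


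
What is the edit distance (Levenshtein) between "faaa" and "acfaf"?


Computing edit distance: "faaa" -> "acfaf"
DP table:
           a    c    f    a    f
      0    1    2    3    4    5
  f   1    1    2    2    3    4
  a   2    1    2    3    2    3
  a   3    2    2    3    3    3
  a   4    3    3    3    3    4
Edit distance = dp[4][5] = 4

4


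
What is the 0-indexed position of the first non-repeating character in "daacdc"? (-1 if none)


Input: daacdc
Character frequencies:
  'a': 2
  'c': 2
  'd': 2
Scanning left to right for freq == 1:
  Position 0 ('d'): freq=2, skip
  Position 1 ('a'): freq=2, skip
  Position 2 ('a'): freq=2, skip
  Position 3 ('c'): freq=2, skip
  Position 4 ('d'): freq=2, skip
  Position 5 ('c'): freq=2, skip
  No unique character found => answer = -1

-1


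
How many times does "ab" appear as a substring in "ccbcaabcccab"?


Searching for "ab" in "ccbcaabcccab"
Scanning each position:
  Position 0: "cc" => no
  Position 1: "cb" => no
  Position 2: "bc" => no
  Position 3: "ca" => no
  Position 4: "aa" => no
  Position 5: "ab" => MATCH
  Position 6: "bc" => no
  Position 7: "cc" => no
  Position 8: "cc" => no
  Position 9: "ca" => no
  Position 10: "ab" => MATCH
Total occurrences: 2

2


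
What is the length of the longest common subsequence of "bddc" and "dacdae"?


LCS of "bddc" and "dacdae"
DP table:
           d    a    c    d    a    e
      0    0    0    0    0    0    0
  b   0    0    0    0    0    0    0
  d   0    1    1    1    1    1    1
  d   0    1    1    1    2    2    2
  c   0    1    1    2    2    2    2
LCS length = dp[4][6] = 2

2


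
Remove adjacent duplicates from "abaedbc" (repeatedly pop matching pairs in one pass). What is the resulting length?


Input: abaedbc
Stack-based adjacent duplicate removal:
  Read 'a': push. Stack: a
  Read 'b': push. Stack: ab
  Read 'a': push. Stack: aba
  Read 'e': push. Stack: abae
  Read 'd': push. Stack: abaed
  Read 'b': push. Stack: abaedb
  Read 'c': push. Stack: abaedbc
Final stack: "abaedbc" (length 7)

7


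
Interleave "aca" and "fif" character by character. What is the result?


Interleaving "aca" and "fif":
  Position 0: 'a' from first, 'f' from second => "af"
  Position 1: 'c' from first, 'i' from second => "ci"
  Position 2: 'a' from first, 'f' from second => "af"
Result: afciaf

afciaf


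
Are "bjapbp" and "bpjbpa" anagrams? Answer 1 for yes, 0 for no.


Strings: "bjapbp", "bpjbpa"
Sorted first:  abbjpp
Sorted second: abbjpp
Sorted forms match => anagrams

1


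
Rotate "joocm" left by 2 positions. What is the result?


Input: "joocm", rotate left by 2
First 2 characters: "jo"
Remaining characters: "ocm"
Concatenate remaining + first: "ocm" + "jo" = "ocmjo"

ocmjo


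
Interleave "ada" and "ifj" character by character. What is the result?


Interleaving "ada" and "ifj":
  Position 0: 'a' from first, 'i' from second => "ai"
  Position 1: 'd' from first, 'f' from second => "df"
  Position 2: 'a' from first, 'j' from second => "aj"
Result: aidfaj

aidfaj


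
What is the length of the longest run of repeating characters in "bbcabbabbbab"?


Input: "bbcabbabbbab"
Scanning for longest run:
  Position 1 ('b'): continues run of 'b', length=2
  Position 2 ('c'): new char, reset run to 1
  Position 3 ('a'): new char, reset run to 1
  Position 4 ('b'): new char, reset run to 1
  Position 5 ('b'): continues run of 'b', length=2
  Position 6 ('a'): new char, reset run to 1
  Position 7 ('b'): new char, reset run to 1
  Position 8 ('b'): continues run of 'b', length=2
  Position 9 ('b'): continues run of 'b', length=3
  Position 10 ('a'): new char, reset run to 1
  Position 11 ('b'): new char, reset run to 1
Longest run: 'b' with length 3

3


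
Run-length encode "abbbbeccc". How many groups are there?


Input: abbbbeccc
Scanning for consecutive runs:
  Group 1: 'a' x 1 (positions 0-0)
  Group 2: 'b' x 4 (positions 1-4)
  Group 3: 'e' x 1 (positions 5-5)
  Group 4: 'c' x 3 (positions 6-8)
Total groups: 4

4


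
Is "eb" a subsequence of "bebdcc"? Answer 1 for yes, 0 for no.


Check if "eb" is a subsequence of "bebdcc"
Greedy scan:
  Position 0 ('b'): no match needed
  Position 1 ('e'): matches sub[0] = 'e'
  Position 2 ('b'): matches sub[1] = 'b'
  Position 3 ('d'): no match needed
  Position 4 ('c'): no match needed
  Position 5 ('c'): no match needed
All 2 characters matched => is a subsequence

1


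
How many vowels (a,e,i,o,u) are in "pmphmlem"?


Input: pmphmlem
Checking each character:
  'p' at position 0: consonant
  'm' at position 1: consonant
  'p' at position 2: consonant
  'h' at position 3: consonant
  'm' at position 4: consonant
  'l' at position 5: consonant
  'e' at position 6: vowel (running total: 1)
  'm' at position 7: consonant
Total vowels: 1

1


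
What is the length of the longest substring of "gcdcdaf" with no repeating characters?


Input: "gcdcdaf"
Sliding window (track last position of each char):
  Position 0 ('g'): window [0,0] length 1 -- new best
  Position 1 ('c'): window [0,1] length 2 -- new best
  Position 2 ('d'): window [0,2] length 3 -- new best
  Position 3 ('c'): repeat (last at 1), move window start to 2
  Position 3 ('c'): window [2,3] length 2
  Position 4 ('d'): repeat (last at 2), move window start to 3
  Position 4 ('d'): window [3,4] length 2
  Position 5 ('a'): window [3,5] length 3
  Position 6 ('f'): window [3,6] length 4 -- new best
Longest substring with no repeats: "cdaf" with length 4

4


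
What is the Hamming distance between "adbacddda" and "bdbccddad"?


Comparing "adbacddda" and "bdbccddad" position by position:
  Position 0: 'a' vs 'b' => differ
  Position 1: 'd' vs 'd' => same
  Position 2: 'b' vs 'b' => same
  Position 3: 'a' vs 'c' => differ
  Position 4: 'c' vs 'c' => same
  Position 5: 'd' vs 'd' => same
  Position 6: 'd' vs 'd' => same
  Position 7: 'd' vs 'a' => differ
  Position 8: 'a' vs 'd' => differ
Total differences (Hamming distance): 4

4


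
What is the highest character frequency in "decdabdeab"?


Input: decdabdeab
Character counts:
  'a': 2
  'b': 2
  'c': 1
  'd': 3
  'e': 2
Maximum frequency: 3

3


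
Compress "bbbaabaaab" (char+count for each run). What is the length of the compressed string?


Input: bbbaabaaab
Runs:
  'b' x 3 => "b3"
  'a' x 2 => "a2"
  'b' x 1 => "b1"
  'a' x 3 => "a3"
  'b' x 1 => "b1"
Compressed: "b3a2b1a3b1"
Compressed length: 10

10


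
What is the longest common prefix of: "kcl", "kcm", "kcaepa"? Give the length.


Words: kcl, kcm, kcaepa
  Position 0: all 'k' => match
  Position 1: all 'c' => match
  Position 2: ('l', 'm', 'a') => mismatch, stop
LCP = "kc" (length 2)

2


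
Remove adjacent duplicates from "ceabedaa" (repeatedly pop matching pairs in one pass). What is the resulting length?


Input: ceabedaa
Stack-based adjacent duplicate removal:
  Read 'c': push. Stack: c
  Read 'e': push. Stack: ce
  Read 'a': push. Stack: cea
  Read 'b': push. Stack: ceab
  Read 'e': push. Stack: ceabe
  Read 'd': push. Stack: ceabed
  Read 'a': push. Stack: ceabeda
  Read 'a': matches stack top 'a' => pop. Stack: ceabed
Final stack: "ceabed" (length 6)

6


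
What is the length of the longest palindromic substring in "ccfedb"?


Input: "ccfedb"
Checking substrings for palindromes:
  [0:2] "cc" (len 2) => palindrome
Longest palindromic substring: "cc" with length 2

2


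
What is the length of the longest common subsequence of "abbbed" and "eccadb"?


LCS of "abbbed" and "eccadb"
DP table:
           e    c    c    a    d    b
      0    0    0    0    0    0    0
  a   0    0    0    0    1    1    1
  b   0    0    0    0    1    1    2
  b   0    0    0    0    1    1    2
  b   0    0    0    0    1    1    2
  e   0    1    1    1    1    1    2
  d   0    1    1    1    1    2    2
LCS length = dp[6][6] = 2

2


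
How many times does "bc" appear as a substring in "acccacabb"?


Searching for "bc" in "acccacabb"
Scanning each position:
  Position 0: "ac" => no
  Position 1: "cc" => no
  Position 2: "cc" => no
  Position 3: "ca" => no
  Position 4: "ac" => no
  Position 5: "ca" => no
  Position 6: "ab" => no
  Position 7: "bb" => no
Total occurrences: 0

0


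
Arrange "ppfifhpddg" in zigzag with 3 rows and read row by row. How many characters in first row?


Zigzag "ppfifhpddg" into 3 rows:
Placing characters:
  'p' => row 0
  'p' => row 1
  'f' => row 2
  'i' => row 1
  'f' => row 0
  'h' => row 1
  'p' => row 2
  'd' => row 1
  'd' => row 0
  'g' => row 1
Rows:
  Row 0: "pfd"
  Row 1: "pihdg"
  Row 2: "fp"
First row length: 3

3


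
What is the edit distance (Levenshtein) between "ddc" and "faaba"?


Computing edit distance: "ddc" -> "faaba"
DP table:
           f    a    a    b    a
      0    1    2    3    4    5
  d   1    1    2    3    4    5
  d   2    2    2    3    4    5
  c   3    3    3    3    4    5
Edit distance = dp[3][5] = 5

5


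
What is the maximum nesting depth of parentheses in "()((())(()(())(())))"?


Input: "()((())(()(())(())))"
Tracking depth:
  Position 0 '(': depth becomes 1
  Position 1 ')': depth becomes 0
  Position 2 '(': depth becomes 1
  Position 3 '(': depth becomes 2
  Position 4 '(': depth becomes 3
  Position 5 ')': depth becomes 2
  Position 6 ')': depth becomes 1
  Position 7 '(': depth becomes 2
  Position 8 '(': depth becomes 3
  Position 9 ')': depth becomes 2
  Position 10 '(': depth becomes 3
  Position 11 '(': depth becomes 4
  Position 12 ')': depth becomes 3
  Position 13 ')': depth becomes 2
  Position 14 '(': depth becomes 3
  Position 15 '(': depth becomes 4
  Position 16 ')': depth becomes 3
  Position 17 ')': depth becomes 2
  Position 18 ')': depth becomes 1
  Position 19 ')': depth becomes 0
Maximum depth reached: 4

4


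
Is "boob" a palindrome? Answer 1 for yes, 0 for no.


Input: boob
Reversed: boob
  Compare pos 0 ('b') with pos 3 ('b'): match
  Compare pos 1 ('o') with pos 2 ('o'): match
Result: palindrome

1


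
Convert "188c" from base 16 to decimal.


Input: "188c" in base 16
Positional expansion:
  Digit '1' (value 1) x 16^3 = 4096
  Digit '8' (value 8) x 16^2 = 2048
  Digit '8' (value 8) x 16^1 = 128
  Digit 'c' (value 12) x 16^0 = 12
Sum = 6284

6284


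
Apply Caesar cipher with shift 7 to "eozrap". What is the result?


Caesar cipher: shift "eozrap" by 7
  'e' (pos 4) + 7 = pos 11 = 'l'
  'o' (pos 14) + 7 = pos 21 = 'v'
  'z' (pos 25) + 7 = pos 6 = 'g'
  'r' (pos 17) + 7 = pos 24 = 'y'
  'a' (pos 0) + 7 = pos 7 = 'h'
  'p' (pos 15) + 7 = pos 22 = 'w'
Result: lvgyhw

lvgyhw


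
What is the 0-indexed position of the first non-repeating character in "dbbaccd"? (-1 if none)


Input: dbbaccd
Character frequencies:
  'a': 1
  'b': 2
  'c': 2
  'd': 2
Scanning left to right for freq == 1:
  Position 0 ('d'): freq=2, skip
  Position 1 ('b'): freq=2, skip
  Position 2 ('b'): freq=2, skip
  Position 3 ('a'): unique! => answer = 3

3


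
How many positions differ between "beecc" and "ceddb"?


Comparing "beecc" and "ceddb" position by position:
  Position 0: 'b' vs 'c' => DIFFER
  Position 1: 'e' vs 'e' => same
  Position 2: 'e' vs 'd' => DIFFER
  Position 3: 'c' vs 'd' => DIFFER
  Position 4: 'c' vs 'b' => DIFFER
Positions that differ: 4

4


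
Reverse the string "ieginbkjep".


Input: ieginbkjep
Reading characters right to left:
  Position 9: 'p'
  Position 8: 'e'
  Position 7: 'j'
  Position 6: 'k'
  Position 5: 'b'
  Position 4: 'n'
  Position 3: 'i'
  Position 2: 'g'
  Position 1: 'e'
  Position 0: 'i'
Reversed: pejkbnigei

pejkbnigei


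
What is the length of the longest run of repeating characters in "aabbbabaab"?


Input: "aabbbabaab"
Scanning for longest run:
  Position 1 ('a'): continues run of 'a', length=2
  Position 2 ('b'): new char, reset run to 1
  Position 3 ('b'): continues run of 'b', length=2
  Position 4 ('b'): continues run of 'b', length=3
  Position 5 ('a'): new char, reset run to 1
  Position 6 ('b'): new char, reset run to 1
  Position 7 ('a'): new char, reset run to 1
  Position 8 ('a'): continues run of 'a', length=2
  Position 9 ('b'): new char, reset run to 1
Longest run: 'b' with length 3

3


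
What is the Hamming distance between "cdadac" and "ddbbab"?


Comparing "cdadac" and "ddbbab" position by position:
  Position 0: 'c' vs 'd' => differ
  Position 1: 'd' vs 'd' => same
  Position 2: 'a' vs 'b' => differ
  Position 3: 'd' vs 'b' => differ
  Position 4: 'a' vs 'a' => same
  Position 5: 'c' vs 'b' => differ
Total differences (Hamming distance): 4

4


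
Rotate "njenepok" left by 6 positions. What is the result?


Input: "njenepok", rotate left by 6
First 6 characters: "njenep"
Remaining characters: "ok"
Concatenate remaining + first: "ok" + "njenep" = "oknjenep"

oknjenep


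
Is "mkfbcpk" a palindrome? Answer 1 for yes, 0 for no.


Input: mkfbcpk
Reversed: kpcbfkm
  Compare pos 0 ('m') with pos 6 ('k'): MISMATCH
  Compare pos 1 ('k') with pos 5 ('p'): MISMATCH
  Compare pos 2 ('f') with pos 4 ('c'): MISMATCH
Result: not a palindrome

0


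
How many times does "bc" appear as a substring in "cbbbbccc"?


Searching for "bc" in "cbbbbccc"
Scanning each position:
  Position 0: "cb" => no
  Position 1: "bb" => no
  Position 2: "bb" => no
  Position 3: "bb" => no
  Position 4: "bc" => MATCH
  Position 5: "cc" => no
  Position 6: "cc" => no
Total occurrences: 1

1


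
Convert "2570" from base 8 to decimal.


Input: "2570" in base 8
Positional expansion:
  Digit '2' (value 2) x 8^3 = 1024
  Digit '5' (value 5) x 8^2 = 320
  Digit '7' (value 7) x 8^1 = 56
  Digit '0' (value 0) x 8^0 = 0
Sum = 1400

1400


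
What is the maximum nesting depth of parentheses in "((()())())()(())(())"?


Input: "((()())())()(())(())"
Tracking depth:
  Position 0 '(': depth becomes 1
  Position 1 '(': depth becomes 2
  Position 2 '(': depth becomes 3
  Position 3 ')': depth becomes 2
  Position 4 '(': depth becomes 3
  Position 5 ')': depth becomes 2
  Position 6 ')': depth becomes 1
  Position 7 '(': depth becomes 2
  Position 8 ')': depth becomes 1
  Position 9 ')': depth becomes 0
  Position 10 '(': depth becomes 1
  Position 11 ')': depth becomes 0
  Position 12 '(': depth becomes 1
  Position 13 '(': depth becomes 2
  Position 14 ')': depth becomes 1
  Position 15 ')': depth becomes 0
  Position 16 '(': depth becomes 1
  Position 17 '(': depth becomes 2
  Position 18 ')': depth becomes 1
  Position 19 ')': depth becomes 0
Maximum depth reached: 3

3


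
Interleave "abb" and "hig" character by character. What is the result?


Interleaving "abb" and "hig":
  Position 0: 'a' from first, 'h' from second => "ah"
  Position 1: 'b' from first, 'i' from second => "bi"
  Position 2: 'b' from first, 'g' from second => "bg"
Result: ahbibg

ahbibg


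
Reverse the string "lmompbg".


Input: lmompbg
Reading characters right to left:
  Position 6: 'g'
  Position 5: 'b'
  Position 4: 'p'
  Position 3: 'm'
  Position 2: 'o'
  Position 1: 'm'
  Position 0: 'l'
Reversed: gbpmoml

gbpmoml


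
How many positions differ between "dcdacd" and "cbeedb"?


Comparing "dcdacd" and "cbeedb" position by position:
  Position 0: 'd' vs 'c' => DIFFER
  Position 1: 'c' vs 'b' => DIFFER
  Position 2: 'd' vs 'e' => DIFFER
  Position 3: 'a' vs 'e' => DIFFER
  Position 4: 'c' vs 'd' => DIFFER
  Position 5: 'd' vs 'b' => DIFFER
Positions that differ: 6

6


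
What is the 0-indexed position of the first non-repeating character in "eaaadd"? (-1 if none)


Input: eaaadd
Character frequencies:
  'a': 3
  'd': 2
  'e': 1
Scanning left to right for freq == 1:
  Position 0 ('e'): unique! => answer = 0

0


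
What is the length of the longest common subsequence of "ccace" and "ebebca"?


LCS of "ccace" and "ebebca"
DP table:
           e    b    e    b    c    a
      0    0    0    0    0    0    0
  c   0    0    0    0    0    1    1
  c   0    0    0    0    0    1    1
  a   0    0    0    0    0    1    2
  c   0    0    0    0    0    1    2
  e   0    1    1    1    1    1    2
LCS length = dp[5][6] = 2

2


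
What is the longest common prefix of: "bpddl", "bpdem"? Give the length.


Words: bpddl, bpdem
  Position 0: all 'b' => match
  Position 1: all 'p' => match
  Position 2: all 'd' => match
  Position 3: ('d', 'e') => mismatch, stop
LCP = "bpd" (length 3)

3


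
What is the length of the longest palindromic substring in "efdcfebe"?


Input: "efdcfebe"
Checking substrings for palindromes:
  [5:8] "ebe" (len 3) => palindrome
Longest palindromic substring: "ebe" with length 3

3


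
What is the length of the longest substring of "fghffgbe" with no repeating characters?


Input: "fghffgbe"
Sliding window (track last position of each char):
  Position 0 ('f'): window [0,0] length 1 -- new best
  Position 1 ('g'): window [0,1] length 2 -- new best
  Position 2 ('h'): window [0,2] length 3 -- new best
  Position 3 ('f'): repeat (last at 0), move window start to 1
  Position 3 ('f'): window [1,3] length 3
  Position 4 ('f'): repeat (last at 3), move window start to 4
  Position 4 ('f'): window [4,4] length 1
  Position 5 ('g'): window [4,5] length 2
  Position 6 ('b'): window [4,6] length 3
  Position 7 ('e'): window [4,7] length 4 -- new best
Longest substring with no repeats: "fgbe" with length 4

4


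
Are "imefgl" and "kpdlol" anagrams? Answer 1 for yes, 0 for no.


Strings: "imefgl", "kpdlol"
Sorted first:  efgilm
Sorted second: dkllop
Differ at position 0: 'e' vs 'd' => not anagrams

0


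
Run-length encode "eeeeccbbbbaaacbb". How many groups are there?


Input: eeeeccbbbbaaacbb
Scanning for consecutive runs:
  Group 1: 'e' x 4 (positions 0-3)
  Group 2: 'c' x 2 (positions 4-5)
  Group 3: 'b' x 4 (positions 6-9)
  Group 4: 'a' x 3 (positions 10-12)
  Group 5: 'c' x 1 (positions 13-13)
  Group 6: 'b' x 2 (positions 14-15)
Total groups: 6

6


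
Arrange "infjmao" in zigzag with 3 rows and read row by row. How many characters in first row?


Zigzag "infjmao" into 3 rows:
Placing characters:
  'i' => row 0
  'n' => row 1
  'f' => row 2
  'j' => row 1
  'm' => row 0
  'a' => row 1
  'o' => row 2
Rows:
  Row 0: "im"
  Row 1: "nja"
  Row 2: "fo"
First row length: 2

2


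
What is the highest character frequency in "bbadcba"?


Input: bbadcba
Character counts:
  'a': 2
  'b': 3
  'c': 1
  'd': 1
Maximum frequency: 3

3


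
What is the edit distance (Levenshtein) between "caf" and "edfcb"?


Computing edit distance: "caf" -> "edfcb"
DP table:
           e    d    f    c    b
      0    1    2    3    4    5
  c   1    1    2    3    3    4
  a   2    2    2    3    4    4
  f   3    3    3    2    3    4
Edit distance = dp[3][5] = 4

4


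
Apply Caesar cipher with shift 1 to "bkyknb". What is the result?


Caesar cipher: shift "bkyknb" by 1
  'b' (pos 1) + 1 = pos 2 = 'c'
  'k' (pos 10) + 1 = pos 11 = 'l'
  'y' (pos 24) + 1 = pos 25 = 'z'
  'k' (pos 10) + 1 = pos 11 = 'l'
  'n' (pos 13) + 1 = pos 14 = 'o'
  'b' (pos 1) + 1 = pos 2 = 'c'
Result: clzloc

clzloc


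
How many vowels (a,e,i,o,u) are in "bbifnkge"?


Input: bbifnkge
Checking each character:
  'b' at position 0: consonant
  'b' at position 1: consonant
  'i' at position 2: vowel (running total: 1)
  'f' at position 3: consonant
  'n' at position 4: consonant
  'k' at position 5: consonant
  'g' at position 6: consonant
  'e' at position 7: vowel (running total: 2)
Total vowels: 2

2


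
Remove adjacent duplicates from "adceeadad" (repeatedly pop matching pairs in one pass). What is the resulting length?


Input: adceeadad
Stack-based adjacent duplicate removal:
  Read 'a': push. Stack: a
  Read 'd': push. Stack: ad
  Read 'c': push. Stack: adc
  Read 'e': push. Stack: adce
  Read 'e': matches stack top 'e' => pop. Stack: adc
  Read 'a': push. Stack: adca
  Read 'd': push. Stack: adcad
  Read 'a': push. Stack: adcada
  Read 'd': push. Stack: adcadad
Final stack: "adcadad" (length 7)

7


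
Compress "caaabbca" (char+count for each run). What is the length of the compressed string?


Input: caaabbca
Runs:
  'c' x 1 => "c1"
  'a' x 3 => "a3"
  'b' x 2 => "b2"
  'c' x 1 => "c1"
  'a' x 1 => "a1"
Compressed: "c1a3b2c1a1"
Compressed length: 10

10


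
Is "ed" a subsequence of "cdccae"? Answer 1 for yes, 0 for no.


Check if "ed" is a subsequence of "cdccae"
Greedy scan:
  Position 0 ('c'): no match needed
  Position 1 ('d'): no match needed
  Position 2 ('c'): no match needed
  Position 3 ('c'): no match needed
  Position 4 ('a'): no match needed
  Position 5 ('e'): matches sub[0] = 'e'
Only matched 1/2 characters => not a subsequence

0


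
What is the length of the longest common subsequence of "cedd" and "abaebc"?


LCS of "cedd" and "abaebc"
DP table:
           a    b    a    e    b    c
      0    0    0    0    0    0    0
  c   0    0    0    0    0    0    1
  e   0    0    0    0    1    1    1
  d   0    0    0    0    1    1    1
  d   0    0    0    0    1    1    1
LCS length = dp[4][6] = 1

1


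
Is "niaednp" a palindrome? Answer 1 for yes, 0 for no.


Input: niaednp
Reversed: pndeain
  Compare pos 0 ('n') with pos 6 ('p'): MISMATCH
  Compare pos 1 ('i') with pos 5 ('n'): MISMATCH
  Compare pos 2 ('a') with pos 4 ('d'): MISMATCH
Result: not a palindrome

0


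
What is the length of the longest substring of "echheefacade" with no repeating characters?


Input: "echheefacade"
Sliding window (track last position of each char):
  Position 0 ('e'): window [0,0] length 1 -- new best
  Position 1 ('c'): window [0,1] length 2 -- new best
  Position 2 ('h'): window [0,2] length 3 -- new best
  Position 3 ('h'): repeat (last at 2), move window start to 3
  Position 3 ('h'): window [3,3] length 1
  Position 4 ('e'): window [3,4] length 2
  Position 5 ('e'): repeat (last at 4), move window start to 5
  Position 5 ('e'): window [5,5] length 1
  Position 6 ('f'): window [5,6] length 2
  Position 7 ('a'): window [5,7] length 3
  Position 8 ('c'): window [5,8] length 4 -- new best
  Position 9 ('a'): repeat (last at 7), move window start to 8
  Position 9 ('a'): window [8,9] length 2
  Position 10 ('d'): window [8,10] length 3
  Position 11 ('e'): window [8,11] length 4
Longest substring with no repeats: "efac" with length 4

4


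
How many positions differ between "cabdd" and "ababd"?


Comparing "cabdd" and "ababd" position by position:
  Position 0: 'c' vs 'a' => DIFFER
  Position 1: 'a' vs 'b' => DIFFER
  Position 2: 'b' vs 'a' => DIFFER
  Position 3: 'd' vs 'b' => DIFFER
  Position 4: 'd' vs 'd' => same
Positions that differ: 4

4


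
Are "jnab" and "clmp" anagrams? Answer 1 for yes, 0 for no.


Strings: "jnab", "clmp"
Sorted first:  abjn
Sorted second: clmp
Differ at position 0: 'a' vs 'c' => not anagrams

0


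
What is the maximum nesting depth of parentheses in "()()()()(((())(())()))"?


Input: "()()()()(((())(())()))"
Tracking depth:
  Position 0 '(': depth becomes 1
  Position 1 ')': depth becomes 0
  Position 2 '(': depth becomes 1
  Position 3 ')': depth becomes 0
  Position 4 '(': depth becomes 1
  Position 5 ')': depth becomes 0
  Position 6 '(': depth becomes 1
  Position 7 ')': depth becomes 0
  Position 8 '(': depth becomes 1
  Position 9 '(': depth becomes 2
  Position 10 '(': depth becomes 3
  Position 11 '(': depth becomes 4
  Position 12 ')': depth becomes 3
  Position 13 ')': depth becomes 2
  Position 14 '(': depth becomes 3
  Position 15 '(': depth becomes 4
  Position 16 ')': depth becomes 3
  Position 17 ')': depth becomes 2
  Position 18 '(': depth becomes 3
  Position 19 ')': depth becomes 2
  Position 20 ')': depth becomes 1
  Position 21 ')': depth becomes 0
Maximum depth reached: 4

4


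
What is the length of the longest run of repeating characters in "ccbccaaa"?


Input: "ccbccaaa"
Scanning for longest run:
  Position 1 ('c'): continues run of 'c', length=2
  Position 2 ('b'): new char, reset run to 1
  Position 3 ('c'): new char, reset run to 1
  Position 4 ('c'): continues run of 'c', length=2
  Position 5 ('a'): new char, reset run to 1
  Position 6 ('a'): continues run of 'a', length=2
  Position 7 ('a'): continues run of 'a', length=3
Longest run: 'a' with length 3

3


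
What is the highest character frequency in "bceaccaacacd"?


Input: bceaccaacacd
Character counts:
  'a': 4
  'b': 1
  'c': 5
  'd': 1
  'e': 1
Maximum frequency: 5

5


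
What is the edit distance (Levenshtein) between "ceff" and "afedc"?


Computing edit distance: "ceff" -> "afedc"
DP table:
           a    f    e    d    c
      0    1    2    3    4    5
  c   1    1    2    3    4    4
  e   2    2    2    2    3    4
  f   3    3    2    3    3    4
  f   4    4    3    3    4    4
Edit distance = dp[4][5] = 4

4


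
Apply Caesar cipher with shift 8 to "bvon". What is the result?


Caesar cipher: shift "bvon" by 8
  'b' (pos 1) + 8 = pos 9 = 'j'
  'v' (pos 21) + 8 = pos 3 = 'd'
  'o' (pos 14) + 8 = pos 22 = 'w'
  'n' (pos 13) + 8 = pos 21 = 'v'
Result: jdwv

jdwv


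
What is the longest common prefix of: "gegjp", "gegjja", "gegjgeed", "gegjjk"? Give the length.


Words: gegjp, gegjja, gegjgeed, gegjjk
  Position 0: all 'g' => match
  Position 1: all 'e' => match
  Position 2: all 'g' => match
  Position 3: all 'j' => match
  Position 4: ('p', 'j', 'g', 'j') => mismatch, stop
LCP = "gegj" (length 4)

4


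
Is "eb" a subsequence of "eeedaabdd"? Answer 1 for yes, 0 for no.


Check if "eb" is a subsequence of "eeedaabdd"
Greedy scan:
  Position 0 ('e'): matches sub[0] = 'e'
  Position 1 ('e'): no match needed
  Position 2 ('e'): no match needed
  Position 3 ('d'): no match needed
  Position 4 ('a'): no match needed
  Position 5 ('a'): no match needed
  Position 6 ('b'): matches sub[1] = 'b'
  Position 7 ('d'): no match needed
  Position 8 ('d'): no match needed
All 2 characters matched => is a subsequence

1


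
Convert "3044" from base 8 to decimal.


Input: "3044" in base 8
Positional expansion:
  Digit '3' (value 3) x 8^3 = 1536
  Digit '0' (value 0) x 8^2 = 0
  Digit '4' (value 4) x 8^1 = 32
  Digit '4' (value 4) x 8^0 = 4
Sum = 1572

1572


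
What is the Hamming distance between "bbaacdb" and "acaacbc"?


Comparing "bbaacdb" and "acaacbc" position by position:
  Position 0: 'b' vs 'a' => differ
  Position 1: 'b' vs 'c' => differ
  Position 2: 'a' vs 'a' => same
  Position 3: 'a' vs 'a' => same
  Position 4: 'c' vs 'c' => same
  Position 5: 'd' vs 'b' => differ
  Position 6: 'b' vs 'c' => differ
Total differences (Hamming distance): 4

4


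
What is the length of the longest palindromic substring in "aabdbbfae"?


Input: "aabdbbfae"
Checking substrings for palindromes:
  [2:5] "bdb" (len 3) => palindrome
  [0:2] "aa" (len 2) => palindrome
  [4:6] "bb" (len 2) => palindrome
Longest palindromic substring: "bdb" with length 3

3


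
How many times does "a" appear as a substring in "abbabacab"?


Searching for "a" in "abbabacab"
Scanning each position:
  Position 0: "a" => MATCH
  Position 1: "b" => no
  Position 2: "b" => no
  Position 3: "a" => MATCH
  Position 4: "b" => no
  Position 5: "a" => MATCH
  Position 6: "c" => no
  Position 7: "a" => MATCH
  Position 8: "b" => no
Total occurrences: 4

4


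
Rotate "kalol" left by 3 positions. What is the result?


Input: "kalol", rotate left by 3
First 3 characters: "kal"
Remaining characters: "ol"
Concatenate remaining + first: "ol" + "kal" = "olkal"

olkal


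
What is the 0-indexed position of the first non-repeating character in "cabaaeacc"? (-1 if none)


Input: cabaaeacc
Character frequencies:
  'a': 4
  'b': 1
  'c': 3
  'e': 1
Scanning left to right for freq == 1:
  Position 0 ('c'): freq=3, skip
  Position 1 ('a'): freq=4, skip
  Position 2 ('b'): unique! => answer = 2

2


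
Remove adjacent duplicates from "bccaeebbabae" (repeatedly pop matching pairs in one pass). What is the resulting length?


Input: bccaeebbabae
Stack-based adjacent duplicate removal:
  Read 'b': push. Stack: b
  Read 'c': push. Stack: bc
  Read 'c': matches stack top 'c' => pop. Stack: b
  Read 'a': push. Stack: ba
  Read 'e': push. Stack: bae
  Read 'e': matches stack top 'e' => pop. Stack: ba
  Read 'b': push. Stack: bab
  Read 'b': matches stack top 'b' => pop. Stack: ba
  Read 'a': matches stack top 'a' => pop. Stack: b
  Read 'b': matches stack top 'b' => pop. Stack: (empty)
  Read 'a': push. Stack: a
  Read 'e': push. Stack: ae
Final stack: "ae" (length 2)

2


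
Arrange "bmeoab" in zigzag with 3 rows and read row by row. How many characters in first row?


Zigzag "bmeoab" into 3 rows:
Placing characters:
  'b' => row 0
  'm' => row 1
  'e' => row 2
  'o' => row 1
  'a' => row 0
  'b' => row 1
Rows:
  Row 0: "ba"
  Row 1: "mob"
  Row 2: "e"
First row length: 2

2


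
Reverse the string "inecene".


Input: inecene
Reading characters right to left:
  Position 6: 'e'
  Position 5: 'n'
  Position 4: 'e'
  Position 3: 'c'
  Position 2: 'e'
  Position 1: 'n'
  Position 0: 'i'
Reversed: eneceni

eneceni


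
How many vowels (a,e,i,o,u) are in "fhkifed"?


Input: fhkifed
Checking each character:
  'f' at position 0: consonant
  'h' at position 1: consonant
  'k' at position 2: consonant
  'i' at position 3: vowel (running total: 1)
  'f' at position 4: consonant
  'e' at position 5: vowel (running total: 2)
  'd' at position 6: consonant
Total vowels: 2

2


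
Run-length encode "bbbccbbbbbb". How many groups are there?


Input: bbbccbbbbbb
Scanning for consecutive runs:
  Group 1: 'b' x 3 (positions 0-2)
  Group 2: 'c' x 2 (positions 3-4)
  Group 3: 'b' x 6 (positions 5-10)
Total groups: 3

3


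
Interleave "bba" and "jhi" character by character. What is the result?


Interleaving "bba" and "jhi":
  Position 0: 'b' from first, 'j' from second => "bj"
  Position 1: 'b' from first, 'h' from second => "bh"
  Position 2: 'a' from first, 'i' from second => "ai"
Result: bjbhai

bjbhai


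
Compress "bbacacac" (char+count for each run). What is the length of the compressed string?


Input: bbacacac
Runs:
  'b' x 2 => "b2"
  'a' x 1 => "a1"
  'c' x 1 => "c1"
  'a' x 1 => "a1"
  'c' x 1 => "c1"
  'a' x 1 => "a1"
  'c' x 1 => "c1"
Compressed: "b2a1c1a1c1a1c1"
Compressed length: 14

14


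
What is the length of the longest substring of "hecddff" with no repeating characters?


Input: "hecddff"
Sliding window (track last position of each char):
  Position 0 ('h'): window [0,0] length 1 -- new best
  Position 1 ('e'): window [0,1] length 2 -- new best
  Position 2 ('c'): window [0,2] length 3 -- new best
  Position 3 ('d'): window [0,3] length 4 -- new best
  Position 4 ('d'): repeat (last at 3), move window start to 4
  Position 4 ('d'): window [4,4] length 1
  Position 5 ('f'): window [4,5] length 2
  Position 6 ('f'): repeat (last at 5), move window start to 6
  Position 6 ('f'): window [6,6] length 1
Longest substring with no repeats: "hecd" with length 4

4


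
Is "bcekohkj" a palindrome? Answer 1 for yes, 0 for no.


Input: bcekohkj
Reversed: jkhokecb
  Compare pos 0 ('b') with pos 7 ('j'): MISMATCH
  Compare pos 1 ('c') with pos 6 ('k'): MISMATCH
  Compare pos 2 ('e') with pos 5 ('h'): MISMATCH
  Compare pos 3 ('k') with pos 4 ('o'): MISMATCH
Result: not a palindrome

0


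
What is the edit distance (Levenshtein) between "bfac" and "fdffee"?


Computing edit distance: "bfac" -> "fdffee"
DP table:
           f    d    f    f    e    e
      0    1    2    3    4    5    6
  b   1    1    2    3    4    5    6
  f   2    1    2    2    3    4    5
  a   3    2    2    3    3    4    5
  c   4    3    3    3    4    4    5
Edit distance = dp[4][6] = 5

5


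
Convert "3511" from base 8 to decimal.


Input: "3511" in base 8
Positional expansion:
  Digit '3' (value 3) x 8^3 = 1536
  Digit '5' (value 5) x 8^2 = 320
  Digit '1' (value 1) x 8^1 = 8
  Digit '1' (value 1) x 8^0 = 1
Sum = 1865

1865


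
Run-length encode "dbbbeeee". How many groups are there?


Input: dbbbeeee
Scanning for consecutive runs:
  Group 1: 'd' x 1 (positions 0-0)
  Group 2: 'b' x 3 (positions 1-3)
  Group 3: 'e' x 4 (positions 4-7)
Total groups: 3

3


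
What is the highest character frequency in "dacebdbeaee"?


Input: dacebdbeaee
Character counts:
  'a': 2
  'b': 2
  'c': 1
  'd': 2
  'e': 4
Maximum frequency: 4

4


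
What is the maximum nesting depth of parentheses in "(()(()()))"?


Input: "(()(()()))"
Tracking depth:
  Position 0 '(': depth becomes 1
  Position 1 '(': depth becomes 2
  Position 2 ')': depth becomes 1
  Position 3 '(': depth becomes 2
  Position 4 '(': depth becomes 3
  Position 5 ')': depth becomes 2
  Position 6 '(': depth becomes 3
  Position 7 ')': depth becomes 2
  Position 8 ')': depth becomes 1
  Position 9 ')': depth becomes 0
Maximum depth reached: 3

3


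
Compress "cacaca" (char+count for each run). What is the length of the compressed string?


Input: cacaca
Runs:
  'c' x 1 => "c1"
  'a' x 1 => "a1"
  'c' x 1 => "c1"
  'a' x 1 => "a1"
  'c' x 1 => "c1"
  'a' x 1 => "a1"
Compressed: "c1a1c1a1c1a1"
Compressed length: 12

12


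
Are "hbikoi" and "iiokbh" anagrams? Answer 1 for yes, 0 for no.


Strings: "hbikoi", "iiokbh"
Sorted first:  bhiiko
Sorted second: bhiiko
Sorted forms match => anagrams

1


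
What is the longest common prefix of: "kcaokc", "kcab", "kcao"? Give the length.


Words: kcaokc, kcab, kcao
  Position 0: all 'k' => match
  Position 1: all 'c' => match
  Position 2: all 'a' => match
  Position 3: ('o', 'b', 'o') => mismatch, stop
LCP = "kca" (length 3)

3


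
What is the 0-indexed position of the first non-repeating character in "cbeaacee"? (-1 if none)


Input: cbeaacee
Character frequencies:
  'a': 2
  'b': 1
  'c': 2
  'e': 3
Scanning left to right for freq == 1:
  Position 0 ('c'): freq=2, skip
  Position 1 ('b'): unique! => answer = 1

1


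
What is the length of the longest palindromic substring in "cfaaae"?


Input: "cfaaae"
Checking substrings for palindromes:
  [2:5] "aaa" (len 3) => palindrome
  [2:4] "aa" (len 2) => palindrome
  [3:5] "aa" (len 2) => palindrome
Longest palindromic substring: "aaa" with length 3

3


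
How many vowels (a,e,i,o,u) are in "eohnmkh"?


Input: eohnmkh
Checking each character:
  'e' at position 0: vowel (running total: 1)
  'o' at position 1: vowel (running total: 2)
  'h' at position 2: consonant
  'n' at position 3: consonant
  'm' at position 4: consonant
  'k' at position 5: consonant
  'h' at position 6: consonant
Total vowels: 2

2
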